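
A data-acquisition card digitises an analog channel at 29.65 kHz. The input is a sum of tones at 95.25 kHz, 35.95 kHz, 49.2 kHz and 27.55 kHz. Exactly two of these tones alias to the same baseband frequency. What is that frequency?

fs/2 = 14.825 kHz.
95.25 kHz mod fs = 6.3 kHz.
6.3 kHz ≤ fs/2 = 14.825 kHz, appears at 6.3 kHz.
35.95 kHz mod fs = 6.3 kHz.
6.3 kHz ≤ fs/2 = 14.825 kHz, appears at 6.3 kHz.
49.2 kHz mod fs = 19.55 kHz.
19.55 kHz > fs/2 = 14.825 kHz, folds to fs − 19.55 kHz = 10.1 kHz.
27.55 kHz > fs/2 = 14.825 kHz, folds to fs − 27.55 kHz = 2.1 kHz.
35.95 kHz and 95.25 kHz both map to 6.3 kHz.

6.3 kHz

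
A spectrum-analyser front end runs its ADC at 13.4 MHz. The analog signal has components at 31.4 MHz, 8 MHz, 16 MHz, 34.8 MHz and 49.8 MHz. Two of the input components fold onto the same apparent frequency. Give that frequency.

fs/2 = 6.7 MHz.
31.4 MHz mod fs = 4.6 MHz.
4.6 MHz ≤ fs/2 = 6.7 MHz, appears at 4.6 MHz.
8 MHz > fs/2 = 6.7 MHz, folds to fs − 8 MHz = 5.4 MHz.
16 MHz mod fs = 2.6 MHz.
2.6 MHz ≤ fs/2 = 6.7 MHz, appears at 2.6 MHz.
34.8 MHz mod fs = 8 MHz.
8 MHz > fs/2 = 6.7 MHz, folds to fs − 8 MHz = 5.4 MHz.
49.8 MHz mod fs = 9.6 MHz.
9.6 MHz > fs/2 = 6.7 MHz, folds to fs − 9.6 MHz = 3.8 MHz.
8 MHz and 34.8 MHz both map to 5.4 MHz.

5.4 MHz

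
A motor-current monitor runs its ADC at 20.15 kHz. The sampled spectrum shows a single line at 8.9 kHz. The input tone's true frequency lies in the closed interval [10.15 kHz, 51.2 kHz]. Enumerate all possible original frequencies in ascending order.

11.25 kHz, 29.05 kHz, 31.4 kHz, 49.2 kHz

Frequencies that alias to 8.9 kHz are k·fs ± 8.9 kHz for integer k ≥ 0.
k=0: 8.9 kHz.
k=1: 11.25 kHz, 29.05 kHz.
k=2: 31.4 kHz, 49.2 kHz.
k=3: 51.55 kHz, 69.35 kHz.
Within [10.15 kHz, 51.2 kHz]: 11.25 kHz, 29.05 kHz, 31.4 kHz, 49.2 kHz.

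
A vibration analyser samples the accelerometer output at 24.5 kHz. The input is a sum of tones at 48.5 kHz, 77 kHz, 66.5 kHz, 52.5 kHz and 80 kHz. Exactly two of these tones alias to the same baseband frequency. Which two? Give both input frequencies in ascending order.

52.5 kHz, 77 kHz

fs/2 = 12.25 kHz.
48.5 kHz mod fs = 24 kHz.
24 kHz > fs/2 = 12.25 kHz, folds to fs − 24 kHz = 0.5 kHz.
77 kHz mod fs = 3.5 kHz.
3.5 kHz ≤ fs/2 = 12.25 kHz, appears at 3.5 kHz.
66.5 kHz mod fs = 17.5 kHz.
17.5 kHz > fs/2 = 12.25 kHz, folds to fs − 17.5 kHz = 7 kHz.
52.5 kHz mod fs = 3.5 kHz.
3.5 kHz ≤ fs/2 = 12.25 kHz, appears at 3.5 kHz.
80 kHz mod fs = 6.5 kHz.
6.5 kHz ≤ fs/2 = 12.25 kHz, appears at 6.5 kHz.
52.5 kHz and 77 kHz both map to 3.5 kHz.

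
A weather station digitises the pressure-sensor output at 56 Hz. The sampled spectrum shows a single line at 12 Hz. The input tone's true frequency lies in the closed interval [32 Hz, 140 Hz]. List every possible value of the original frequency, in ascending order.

Frequencies that alias to 12 Hz are k·fs ± 12 Hz for integer k ≥ 0.
k=0: 12 Hz.
k=1: 44 Hz, 68 Hz.
k=2: 100 Hz, 124 Hz.
k=3: 156 Hz, 180 Hz.
Within [32 Hz, 140 Hz]: 44 Hz, 68 Hz, 100 Hz, 124 Hz.

44 Hz, 68 Hz, 100 Hz, 124 Hz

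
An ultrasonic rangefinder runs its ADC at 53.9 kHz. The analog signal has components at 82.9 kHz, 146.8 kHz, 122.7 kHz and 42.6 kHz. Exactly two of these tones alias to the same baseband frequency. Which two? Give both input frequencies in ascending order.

fs/2 = 26.95 kHz.
82.9 kHz mod fs = 29 kHz.
29 kHz > fs/2 = 26.95 kHz, folds to fs − 29 kHz = 24.9 kHz.
146.8 kHz mod fs = 39 kHz.
39 kHz > fs/2 = 26.95 kHz, folds to fs − 39 kHz = 14.9 kHz.
122.7 kHz mod fs = 14.9 kHz.
14.9 kHz ≤ fs/2 = 26.95 kHz, appears at 14.9 kHz.
42.6 kHz > fs/2 = 26.95 kHz, folds to fs − 42.6 kHz = 11.3 kHz.
122.7 kHz and 146.8 kHz both map to 14.9 kHz.

122.7 kHz, 146.8 kHz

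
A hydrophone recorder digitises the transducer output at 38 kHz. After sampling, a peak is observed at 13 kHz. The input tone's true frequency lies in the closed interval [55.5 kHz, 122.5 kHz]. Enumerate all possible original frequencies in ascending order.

63 kHz, 89 kHz, 101 kHz

Frequencies that alias to 13 kHz are k·fs ± 13 kHz for integer k ≥ 0.
k=0: 13 kHz.
k=1: 25 kHz, 51 kHz.
k=2: 63 kHz, 89 kHz.
k=3: 101 kHz, 127 kHz.
k=4: 139 kHz, 165 kHz.
Within [55.5 kHz, 122.5 kHz]: 63 kHz, 89 kHz, 101 kHz.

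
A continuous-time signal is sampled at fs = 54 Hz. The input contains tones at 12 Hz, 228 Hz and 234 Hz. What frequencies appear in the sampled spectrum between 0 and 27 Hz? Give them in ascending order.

fs/2 = 27 Hz.
12 Hz ≤ fs/2 = 27 Hz, passes unchanged.
228 Hz mod fs = 12 Hz.
12 Hz ≤ fs/2 = 27 Hz, appears at 12 Hz.
234 Hz mod fs = 18 Hz.
18 Hz ≤ fs/2 = 27 Hz, appears at 18 Hz.
Distinct values: {12 Hz, 18 Hz}.

12 Hz, 18 Hz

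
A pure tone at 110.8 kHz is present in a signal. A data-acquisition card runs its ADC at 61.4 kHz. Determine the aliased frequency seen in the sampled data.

12 kHz

110.8 kHz mod fs = 49.4 kHz.
49.4 kHz > fs/2 = 30.7 kHz, folds to fs − 49.4 kHz = 12 kHz.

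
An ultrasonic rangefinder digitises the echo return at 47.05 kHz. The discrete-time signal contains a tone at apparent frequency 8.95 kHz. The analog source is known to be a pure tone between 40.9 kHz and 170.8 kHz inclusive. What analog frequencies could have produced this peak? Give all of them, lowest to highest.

Frequencies that alias to 8.95 kHz are k·fs ± 8.95 kHz for integer k ≥ 0.
k=0: 8.95 kHz.
k=1: 38.1 kHz, 56 kHz.
k=2: 85.15 kHz, 103.05 kHz.
k=3: 132.2 kHz, 150.1 kHz.
k=4: 179.25 kHz, 197.15 kHz.
Within [40.9 kHz, 170.8 kHz]: 56 kHz, 85.15 kHz, 103.05 kHz, 132.2 kHz, 150.1 kHz.

56 kHz, 85.15 kHz, 103.05 kHz, 132.2 kHz, 150.1 kHz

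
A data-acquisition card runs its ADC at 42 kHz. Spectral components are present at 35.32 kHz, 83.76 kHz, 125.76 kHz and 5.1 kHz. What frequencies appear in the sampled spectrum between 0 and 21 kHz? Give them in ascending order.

fs/2 = 21 kHz.
35.32 kHz > fs/2 = 21 kHz, folds to fs − 35.32 kHz = 6.68 kHz.
83.76 kHz mod fs = 41.76 kHz.
41.76 kHz > fs/2 = 21 kHz, folds to fs − 41.76 kHz = 0.24 kHz.
125.76 kHz mod fs = 41.76 kHz.
41.76 kHz > fs/2 = 21 kHz, folds to fs − 41.76 kHz = 0.24 kHz.
5.1 kHz ≤ fs/2 = 21 kHz, passes unchanged.
Distinct values: {0.24 kHz, 5.1 kHz, 6.68 kHz}.

0.24 kHz, 5.1 kHz, 6.68 kHz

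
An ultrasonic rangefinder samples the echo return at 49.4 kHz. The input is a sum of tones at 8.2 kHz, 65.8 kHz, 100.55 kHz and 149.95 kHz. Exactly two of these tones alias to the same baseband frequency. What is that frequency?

1.75 kHz

fs/2 = 24.7 kHz.
8.2 kHz ≤ fs/2 = 24.7 kHz, passes unchanged.
65.8 kHz mod fs = 16.4 kHz.
16.4 kHz ≤ fs/2 = 24.7 kHz, appears at 16.4 kHz.
100.55 kHz mod fs = 1.75 kHz.
1.75 kHz ≤ fs/2 = 24.7 kHz, appears at 1.75 kHz.
149.95 kHz mod fs = 1.75 kHz.
1.75 kHz ≤ fs/2 = 24.7 kHz, appears at 1.75 kHz.
100.55 kHz and 149.95 kHz both map to 1.75 kHz.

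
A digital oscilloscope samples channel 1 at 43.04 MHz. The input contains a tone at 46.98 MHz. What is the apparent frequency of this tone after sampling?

46.98 MHz mod fs = 3.94 MHz.
3.94 MHz ≤ fs/2 = 21.52 MHz, appears at 3.94 MHz.

3.94 MHz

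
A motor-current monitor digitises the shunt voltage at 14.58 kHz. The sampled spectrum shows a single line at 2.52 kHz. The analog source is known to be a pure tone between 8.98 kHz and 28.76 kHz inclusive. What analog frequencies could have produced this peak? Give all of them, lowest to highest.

12.06 kHz, 17.1 kHz, 26.64 kHz

Frequencies that alias to 2.52 kHz are k·fs ± 2.52 kHz for integer k ≥ 0.
k=0: 2.52 kHz.
k=1: 12.06 kHz, 17.1 kHz.
k=2: 26.64 kHz, 31.68 kHz.
k=3: 41.22 kHz, 46.26 kHz.
Within [8.98 kHz, 28.76 kHz]: 12.06 kHz, 17.1 kHz, 26.64 kHz.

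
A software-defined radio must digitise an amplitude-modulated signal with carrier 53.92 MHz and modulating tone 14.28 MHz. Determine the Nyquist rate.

136.4 MHz

AM sidebands sit at fc ± fm = 39.64 MHz and 68.2 MHz.
Highest-frequency component: 68.2 MHz.
Nyquist rate = 2 × 68.2 MHz = 136.4 MHz.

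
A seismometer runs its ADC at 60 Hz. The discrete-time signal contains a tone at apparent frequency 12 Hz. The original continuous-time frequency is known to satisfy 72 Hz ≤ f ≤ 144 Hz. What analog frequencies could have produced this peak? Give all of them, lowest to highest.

72 Hz, 108 Hz, 132 Hz

Frequencies that alias to 12 Hz are k·fs ± 12 Hz for integer k ≥ 0.
k=0: 12 Hz.
k=1: 48 Hz, 72 Hz.
k=2: 108 Hz, 132 Hz.
k=3: 168 Hz, 192 Hz.
Within [72 Hz, 144 Hz]: 72 Hz, 108 Hz, 132 Hz.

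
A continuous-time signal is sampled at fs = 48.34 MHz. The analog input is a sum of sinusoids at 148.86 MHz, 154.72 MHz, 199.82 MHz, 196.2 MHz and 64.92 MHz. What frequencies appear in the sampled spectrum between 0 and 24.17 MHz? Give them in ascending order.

fs/2 = 24.17 MHz.
148.86 MHz mod fs = 3.84 MHz.
3.84 MHz ≤ fs/2 = 24.17 MHz, appears at 3.84 MHz.
154.72 MHz mod fs = 9.7 MHz.
9.7 MHz ≤ fs/2 = 24.17 MHz, appears at 9.7 MHz.
199.82 MHz mod fs = 6.46 MHz.
6.46 MHz ≤ fs/2 = 24.17 MHz, appears at 6.46 MHz.
196.2 MHz mod fs = 2.84 MHz.
2.84 MHz ≤ fs/2 = 24.17 MHz, appears at 2.84 MHz.
64.92 MHz mod fs = 16.58 MHz.
16.58 MHz ≤ fs/2 = 24.17 MHz, appears at 16.58 MHz.
Distinct values: {2.84 MHz, 3.84 MHz, 6.46 MHz, 9.7 MHz, 16.58 MHz}.

2.84 MHz, 3.84 MHz, 6.46 MHz, 9.7 MHz, 16.58 MHz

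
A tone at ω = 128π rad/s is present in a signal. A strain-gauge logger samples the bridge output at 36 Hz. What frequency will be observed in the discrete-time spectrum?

8 Hz

ω = 128π rad/s → f = ω/(2π) = 64 Hz.
64 Hz mod fs = 28 Hz.
28 Hz > fs/2 = 18 Hz, folds to fs − 28 Hz = 8 Hz.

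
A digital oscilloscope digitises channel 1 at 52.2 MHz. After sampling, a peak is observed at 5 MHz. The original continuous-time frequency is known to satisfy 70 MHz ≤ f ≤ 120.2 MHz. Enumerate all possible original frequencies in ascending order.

Frequencies that alias to 5 MHz are k·fs ± 5 MHz for integer k ≥ 0.
k=0: 5 MHz.
k=1: 47.2 MHz, 57.2 MHz.
k=2: 99.4 MHz, 109.4 MHz.
k=3: 151.6 MHz, 161.6 MHz.
Within [70 MHz, 120.2 MHz]: 99.4 MHz, 109.4 MHz.

99.4 MHz, 109.4 MHz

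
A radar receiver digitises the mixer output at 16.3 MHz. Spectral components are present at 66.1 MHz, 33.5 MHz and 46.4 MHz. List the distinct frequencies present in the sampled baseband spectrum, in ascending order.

0.9 MHz, 2.5 MHz

fs/2 = 8.15 MHz.
66.1 MHz mod fs = 0.9 MHz.
0.9 MHz ≤ fs/2 = 8.15 MHz, appears at 0.9 MHz.
33.5 MHz mod fs = 0.9 MHz.
0.9 MHz ≤ fs/2 = 8.15 MHz, appears at 0.9 MHz.
46.4 MHz mod fs = 13.8 MHz.
13.8 MHz > fs/2 = 8.15 MHz, folds to fs − 13.8 MHz = 2.5 MHz.
Distinct values: {0.9 MHz, 2.5 MHz}.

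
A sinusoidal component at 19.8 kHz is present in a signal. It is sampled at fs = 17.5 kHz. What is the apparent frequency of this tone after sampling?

2.3 kHz

19.8 kHz mod fs = 2.3 kHz.
2.3 kHz ≤ fs/2 = 8.75 kHz, appears at 2.3 kHz.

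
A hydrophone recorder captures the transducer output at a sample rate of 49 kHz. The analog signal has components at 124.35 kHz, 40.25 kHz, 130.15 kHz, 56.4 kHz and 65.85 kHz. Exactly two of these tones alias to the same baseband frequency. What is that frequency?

16.85 kHz

fs/2 = 24.5 kHz.
124.35 kHz mod fs = 26.35 kHz.
26.35 kHz > fs/2 = 24.5 kHz, folds to fs − 26.35 kHz = 22.65 kHz.
40.25 kHz > fs/2 = 24.5 kHz, folds to fs − 40.25 kHz = 8.75 kHz.
130.15 kHz mod fs = 32.15 kHz.
32.15 kHz > fs/2 = 24.5 kHz, folds to fs − 32.15 kHz = 16.85 kHz.
56.4 kHz mod fs = 7.4 kHz.
7.4 kHz ≤ fs/2 = 24.5 kHz, appears at 7.4 kHz.
65.85 kHz mod fs = 16.85 kHz.
16.85 kHz ≤ fs/2 = 24.5 kHz, appears at 16.85 kHz.
65.85 kHz and 130.15 kHz both map to 16.85 kHz.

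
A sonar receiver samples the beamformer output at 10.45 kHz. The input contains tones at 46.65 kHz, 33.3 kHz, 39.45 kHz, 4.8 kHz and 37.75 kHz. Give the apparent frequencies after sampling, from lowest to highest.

1.95 kHz, 2.35 kHz, 4.05 kHz, 4.8 kHz, 4.85 kHz

fs/2 = 5.225 kHz.
46.65 kHz mod fs = 4.85 kHz.
4.85 kHz ≤ fs/2 = 5.225 kHz, appears at 4.85 kHz.
33.3 kHz mod fs = 1.95 kHz.
1.95 kHz ≤ fs/2 = 5.225 kHz, appears at 1.95 kHz.
39.45 kHz mod fs = 8.1 kHz.
8.1 kHz > fs/2 = 5.225 kHz, folds to fs − 8.1 kHz = 2.35 kHz.
4.8 kHz ≤ fs/2 = 5.225 kHz, passes unchanged.
37.75 kHz mod fs = 6.4 kHz.
6.4 kHz > fs/2 = 5.225 kHz, folds to fs − 6.4 kHz = 4.05 kHz.
Distinct values: {1.95 kHz, 2.35 kHz, 4.05 kHz, 4.8 kHz, 4.85 kHz}.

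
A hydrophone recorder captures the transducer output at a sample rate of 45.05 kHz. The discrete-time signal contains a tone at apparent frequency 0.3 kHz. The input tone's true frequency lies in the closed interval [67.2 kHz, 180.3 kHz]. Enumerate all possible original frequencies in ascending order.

Frequencies that alias to 0.3 kHz are k·fs ± 0.3 kHz for integer k ≥ 0.
k=0: 0.3 kHz.
k=1: 44.75 kHz, 45.35 kHz.
k=2: 89.8 kHz, 90.4 kHz.
k=3: 134.85 kHz, 135.45 kHz.
k=4: 179.9 kHz, 180.5 kHz.
k=5: 224.95 kHz, 225.55 kHz.
Within [67.2 kHz, 180.3 kHz]: 89.8 kHz, 90.4 kHz, 134.85 kHz, 135.45 kHz, 179.9 kHz.

89.8 kHz, 90.4 kHz, 134.85 kHz, 135.45 kHz, 179.9 kHz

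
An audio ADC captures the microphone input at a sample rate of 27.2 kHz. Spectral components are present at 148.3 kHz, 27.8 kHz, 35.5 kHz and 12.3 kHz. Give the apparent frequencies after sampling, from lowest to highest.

fs/2 = 13.6 kHz.
148.3 kHz mod fs = 12.3 kHz.
12.3 kHz ≤ fs/2 = 13.6 kHz, appears at 12.3 kHz.
27.8 kHz mod fs = 0.6 kHz.
0.6 kHz ≤ fs/2 = 13.6 kHz, appears at 0.6 kHz.
35.5 kHz mod fs = 8.3 kHz.
8.3 kHz ≤ fs/2 = 13.6 kHz, appears at 8.3 kHz.
12.3 kHz ≤ fs/2 = 13.6 kHz, passes unchanged.
Distinct values: {0.6 kHz, 8.3 kHz, 12.3 kHz}.

0.6 kHz, 8.3 kHz, 12.3 kHz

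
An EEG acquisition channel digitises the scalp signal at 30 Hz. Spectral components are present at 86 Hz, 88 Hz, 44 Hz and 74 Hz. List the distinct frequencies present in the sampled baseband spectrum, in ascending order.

fs/2 = 15 Hz.
86 Hz mod fs = 26 Hz.
26 Hz > fs/2 = 15 Hz, folds to fs − 26 Hz = 4 Hz.
88 Hz mod fs = 28 Hz.
28 Hz > fs/2 = 15 Hz, folds to fs − 28 Hz = 2 Hz.
44 Hz mod fs = 14 Hz.
14 Hz ≤ fs/2 = 15 Hz, appears at 14 Hz.
74 Hz mod fs = 14 Hz.
14 Hz ≤ fs/2 = 15 Hz, appears at 14 Hz.
Distinct values: {2 Hz, 4 Hz, 14 Hz}.

2 Hz, 4 Hz, 14 Hz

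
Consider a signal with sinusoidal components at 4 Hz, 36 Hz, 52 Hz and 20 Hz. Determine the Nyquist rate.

104 Hz

Highest-frequency component: 52 Hz.
Nyquist rate = 2 × 52 Hz = 104 Hz.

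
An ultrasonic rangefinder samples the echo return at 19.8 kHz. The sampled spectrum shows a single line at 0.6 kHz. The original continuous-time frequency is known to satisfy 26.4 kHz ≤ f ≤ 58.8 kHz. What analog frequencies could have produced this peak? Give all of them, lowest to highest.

Frequencies that alias to 0.6 kHz are k·fs ± 0.6 kHz for integer k ≥ 0.
k=0: 0.6 kHz.
k=1: 19.2 kHz, 20.4 kHz.
k=2: 39 kHz, 40.2 kHz.
k=3: 58.8 kHz, 60 kHz.
k=4: 78.6 kHz, 79.8 kHz.
Within [26.4 kHz, 58.8 kHz]: 39 kHz, 40.2 kHz, 58.8 kHz.

39 kHz, 40.2 kHz, 58.8 kHz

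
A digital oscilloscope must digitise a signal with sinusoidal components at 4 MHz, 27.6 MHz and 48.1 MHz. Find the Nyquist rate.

Highest-frequency component: 48.1 MHz.
Nyquist rate = 2 × 48.1 MHz = 96.2 MHz.

96.2 MHz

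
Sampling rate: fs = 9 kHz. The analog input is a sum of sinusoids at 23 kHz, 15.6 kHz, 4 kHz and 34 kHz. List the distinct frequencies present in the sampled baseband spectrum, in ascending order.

fs/2 = 4.5 kHz.
23 kHz mod fs = 5 kHz.
5 kHz > fs/2 = 4.5 kHz, folds to fs − 5 kHz = 4 kHz.
15.6 kHz mod fs = 6.6 kHz.
6.6 kHz > fs/2 = 4.5 kHz, folds to fs − 6.6 kHz = 2.4 kHz.
4 kHz ≤ fs/2 = 4.5 kHz, passes unchanged.
34 kHz mod fs = 7 kHz.
7 kHz > fs/2 = 4.5 kHz, folds to fs − 7 kHz = 2 kHz.
Distinct values: {2 kHz, 2.4 kHz, 4 kHz}.

2 kHz, 2.4 kHz, 4 kHz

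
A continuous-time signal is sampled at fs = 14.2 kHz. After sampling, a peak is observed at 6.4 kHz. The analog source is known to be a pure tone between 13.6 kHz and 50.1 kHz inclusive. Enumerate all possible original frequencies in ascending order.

Frequencies that alias to 6.4 kHz are k·fs ± 6.4 kHz for integer k ≥ 0.
k=0: 6.4 kHz.
k=1: 7.8 kHz, 20.6 kHz.
k=2: 22 kHz, 34.8 kHz.
k=3: 36.2 kHz, 49 kHz.
k=4: 50.4 kHz, 63.2 kHz.
Within [13.6 kHz, 50.1 kHz]: 20.6 kHz, 22 kHz, 34.8 kHz, 36.2 kHz, 49 kHz.

20.6 kHz, 22 kHz, 34.8 kHz, 36.2 kHz, 49 kHz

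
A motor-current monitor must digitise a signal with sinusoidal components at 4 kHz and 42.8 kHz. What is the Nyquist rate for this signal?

85.6 kHz

Highest-frequency component: 42.8 kHz.
Nyquist rate = 2 × 42.8 kHz = 85.6 kHz.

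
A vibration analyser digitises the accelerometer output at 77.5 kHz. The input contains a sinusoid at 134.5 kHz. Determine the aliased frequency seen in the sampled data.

134.5 kHz mod fs = 57 kHz.
57 kHz > fs/2 = 38.75 kHz, folds to fs − 57 kHz = 20.5 kHz.

20.5 kHz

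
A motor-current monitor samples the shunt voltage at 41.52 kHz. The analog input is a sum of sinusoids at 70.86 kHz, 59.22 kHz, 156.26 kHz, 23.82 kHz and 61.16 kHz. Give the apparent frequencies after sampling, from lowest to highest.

9.82 kHz, 12.18 kHz, 17.7 kHz, 19.64 kHz

fs/2 = 20.76 kHz.
70.86 kHz mod fs = 29.34 kHz.
29.34 kHz > fs/2 = 20.76 kHz, folds to fs − 29.34 kHz = 12.18 kHz.
59.22 kHz mod fs = 17.7 kHz.
17.7 kHz ≤ fs/2 = 20.76 kHz, appears at 17.7 kHz.
156.26 kHz mod fs = 31.7 kHz.
31.7 kHz > fs/2 = 20.76 kHz, folds to fs − 31.7 kHz = 9.82 kHz.
23.82 kHz > fs/2 = 20.76 kHz, folds to fs − 23.82 kHz = 17.7 kHz.
61.16 kHz mod fs = 19.64 kHz.
19.64 kHz ≤ fs/2 = 20.76 kHz, appears at 19.64 kHz.
Distinct values: {9.82 kHz, 12.18 kHz, 17.7 kHz, 19.64 kHz}.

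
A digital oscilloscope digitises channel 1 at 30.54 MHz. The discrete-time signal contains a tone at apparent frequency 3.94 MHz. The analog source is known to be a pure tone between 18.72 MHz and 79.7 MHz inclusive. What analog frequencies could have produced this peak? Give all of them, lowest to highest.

26.6 MHz, 34.48 MHz, 57.14 MHz, 65.02 MHz

Frequencies that alias to 3.94 MHz are k·fs ± 3.94 MHz for integer k ≥ 0.
k=0: 3.94 MHz.
k=1: 26.6 MHz, 34.48 MHz.
k=2: 57.14 MHz, 65.02 MHz.
k=3: 87.68 MHz, 95.56 MHz.
Within [18.72 MHz, 79.7 MHz]: 26.6 MHz, 34.48 MHz, 57.14 MHz, 65.02 MHz.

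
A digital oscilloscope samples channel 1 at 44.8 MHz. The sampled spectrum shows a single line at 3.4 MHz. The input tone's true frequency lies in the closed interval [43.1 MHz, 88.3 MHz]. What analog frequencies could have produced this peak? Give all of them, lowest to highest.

48.2 MHz, 86.2 MHz

Frequencies that alias to 3.4 MHz are k·fs ± 3.4 MHz for integer k ≥ 0.
k=0: 3.4 MHz.
k=1: 41.4 MHz, 48.2 MHz.
k=2: 86.2 MHz, 93 MHz.
k=3: 131 MHz, 137.8 MHz.
Within [43.1 MHz, 88.3 MHz]: 48.2 MHz, 86.2 MHz.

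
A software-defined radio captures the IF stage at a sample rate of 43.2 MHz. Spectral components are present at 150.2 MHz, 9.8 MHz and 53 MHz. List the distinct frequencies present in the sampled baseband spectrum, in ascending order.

9.8 MHz, 20.6 MHz

fs/2 = 21.6 MHz.
150.2 MHz mod fs = 20.6 MHz.
20.6 MHz ≤ fs/2 = 21.6 MHz, appears at 20.6 MHz.
9.8 MHz ≤ fs/2 = 21.6 MHz, passes unchanged.
53 MHz mod fs = 9.8 MHz.
9.8 MHz ≤ fs/2 = 21.6 MHz, appears at 9.8 MHz.
Distinct values: {9.8 MHz, 20.6 MHz}.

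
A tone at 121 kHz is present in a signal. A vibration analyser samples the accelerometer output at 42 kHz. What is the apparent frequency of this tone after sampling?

121 kHz mod fs = 37 kHz.
37 kHz > fs/2 = 21 kHz, folds to fs − 37 kHz = 5 kHz.

5 kHz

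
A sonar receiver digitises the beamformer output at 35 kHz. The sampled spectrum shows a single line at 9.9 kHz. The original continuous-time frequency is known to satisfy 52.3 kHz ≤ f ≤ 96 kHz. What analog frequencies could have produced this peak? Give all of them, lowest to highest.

60.1 kHz, 79.9 kHz, 95.1 kHz

Frequencies that alias to 9.9 kHz are k·fs ± 9.9 kHz for integer k ≥ 0.
k=0: 9.9 kHz.
k=1: 25.1 kHz, 44.9 kHz.
k=2: 60.1 kHz, 79.9 kHz.
k=3: 95.1 kHz, 114.9 kHz.
k=4: 130.1 kHz, 149.9 kHz.
Within [52.3 kHz, 96 kHz]: 60.1 kHz, 79.9 kHz, 95.1 kHz.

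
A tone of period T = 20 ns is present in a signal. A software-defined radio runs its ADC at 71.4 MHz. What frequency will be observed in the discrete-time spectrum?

T = 20 ns → f = 1/T = 50 MHz.
50 MHz > fs/2 = 35.7 MHz, folds to fs − 50 MHz = 21.4 MHz.

21.4 MHz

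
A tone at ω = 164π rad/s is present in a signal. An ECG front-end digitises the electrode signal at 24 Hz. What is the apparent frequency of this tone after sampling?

10 Hz

ω = 164π rad/s → f = ω/(2π) = 82 Hz.
82 Hz mod fs = 10 Hz.
10 Hz ≤ fs/2 = 12 Hz, appears at 10 Hz.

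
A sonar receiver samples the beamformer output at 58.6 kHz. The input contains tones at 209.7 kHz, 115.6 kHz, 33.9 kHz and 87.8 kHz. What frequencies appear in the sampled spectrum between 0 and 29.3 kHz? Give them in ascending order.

1.6 kHz, 24.7 kHz, 29.2 kHz

fs/2 = 29.3 kHz.
209.7 kHz mod fs = 33.9 kHz.
33.9 kHz > fs/2 = 29.3 kHz, folds to fs − 33.9 kHz = 24.7 kHz.
115.6 kHz mod fs = 57 kHz.
57 kHz > fs/2 = 29.3 kHz, folds to fs − 57 kHz = 1.6 kHz.
33.9 kHz > fs/2 = 29.3 kHz, folds to fs − 33.9 kHz = 24.7 kHz.
87.8 kHz mod fs = 29.2 kHz.
29.2 kHz ≤ fs/2 = 29.3 kHz, appears at 29.2 kHz.
Distinct values: {1.6 kHz, 24.7 kHz, 29.2 kHz}.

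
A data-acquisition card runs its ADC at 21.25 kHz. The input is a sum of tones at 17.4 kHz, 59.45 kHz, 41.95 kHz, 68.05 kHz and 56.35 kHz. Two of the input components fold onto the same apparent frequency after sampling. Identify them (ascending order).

59.45 kHz, 68.05 kHz

fs/2 = 10.625 kHz.
17.4 kHz > fs/2 = 10.625 kHz, folds to fs − 17.4 kHz = 3.85 kHz.
59.45 kHz mod fs = 16.95 kHz.
16.95 kHz > fs/2 = 10.625 kHz, folds to fs − 16.95 kHz = 4.3 kHz.
41.95 kHz mod fs = 20.7 kHz.
20.7 kHz > fs/2 = 10.625 kHz, folds to fs − 20.7 kHz = 0.55 kHz.
68.05 kHz mod fs = 4.3 kHz.
4.3 kHz ≤ fs/2 = 10.625 kHz, appears at 4.3 kHz.
56.35 kHz mod fs = 13.85 kHz.
13.85 kHz > fs/2 = 10.625 kHz, folds to fs − 13.85 kHz = 7.4 kHz.
59.45 kHz and 68.05 kHz both map to 4.3 kHz.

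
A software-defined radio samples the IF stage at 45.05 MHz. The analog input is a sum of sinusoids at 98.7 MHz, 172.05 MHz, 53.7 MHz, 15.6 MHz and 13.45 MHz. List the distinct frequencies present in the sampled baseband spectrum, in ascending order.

fs/2 = 22.525 MHz.
98.7 MHz mod fs = 8.6 MHz.
8.6 MHz ≤ fs/2 = 22.525 MHz, appears at 8.6 MHz.
172.05 MHz mod fs = 36.9 MHz.
36.9 MHz > fs/2 = 22.525 MHz, folds to fs − 36.9 MHz = 8.15 MHz.
53.7 MHz mod fs = 8.65 MHz.
8.65 MHz ≤ fs/2 = 22.525 MHz, appears at 8.65 MHz.
15.6 MHz ≤ fs/2 = 22.525 MHz, passes unchanged.
13.45 MHz ≤ fs/2 = 22.525 MHz, passes unchanged.
Distinct values: {8.15 MHz, 8.6 MHz, 8.65 MHz, 13.45 MHz, 15.6 MHz}.

8.15 MHz, 8.6 MHz, 8.65 MHz, 13.45 MHz, 15.6 MHz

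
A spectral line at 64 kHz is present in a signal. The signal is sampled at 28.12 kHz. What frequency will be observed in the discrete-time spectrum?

64 kHz mod fs = 7.76 kHz.
7.76 kHz ≤ fs/2 = 14.06 kHz, appears at 7.76 kHz.

7.76 kHz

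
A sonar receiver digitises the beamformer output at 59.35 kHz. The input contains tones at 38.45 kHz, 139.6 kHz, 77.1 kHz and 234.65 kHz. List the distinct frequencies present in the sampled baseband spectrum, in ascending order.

2.75 kHz, 17.75 kHz, 20.9 kHz

fs/2 = 29.675 kHz.
38.45 kHz > fs/2 = 29.675 kHz, folds to fs − 38.45 kHz = 20.9 kHz.
139.6 kHz mod fs = 20.9 kHz.
20.9 kHz ≤ fs/2 = 29.675 kHz, appears at 20.9 kHz.
77.1 kHz mod fs = 17.75 kHz.
17.75 kHz ≤ fs/2 = 29.675 kHz, appears at 17.75 kHz.
234.65 kHz mod fs = 56.6 kHz.
56.6 kHz > fs/2 = 29.675 kHz, folds to fs − 56.6 kHz = 2.75 kHz.
Distinct values: {2.75 kHz, 17.75 kHz, 20.9 kHz}.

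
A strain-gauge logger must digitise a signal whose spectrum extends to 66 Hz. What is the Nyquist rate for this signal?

Nyquist rate = 2 × 66 Hz = 132 Hz.

132 Hz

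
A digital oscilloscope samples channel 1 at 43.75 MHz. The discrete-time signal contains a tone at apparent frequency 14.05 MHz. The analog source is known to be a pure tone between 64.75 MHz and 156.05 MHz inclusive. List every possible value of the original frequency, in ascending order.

Frequencies that alias to 14.05 MHz are k·fs ± 14.05 MHz for integer k ≥ 0.
k=0: 14.05 MHz.
k=1: 29.7 MHz, 57.8 MHz.
k=2: 73.45 MHz, 101.55 MHz.
k=3: 117.2 MHz, 145.3 MHz.
k=4: 160.95 MHz, 189.05 MHz.
Within [64.75 MHz, 156.05 MHz]: 73.45 MHz, 101.55 MHz, 117.2 MHz, 145.3 MHz.

73.45 MHz, 101.55 MHz, 117.2 MHz, 145.3 MHz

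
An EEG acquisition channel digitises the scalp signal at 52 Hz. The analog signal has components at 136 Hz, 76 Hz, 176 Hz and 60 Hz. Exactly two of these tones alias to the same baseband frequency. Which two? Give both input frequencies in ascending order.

fs/2 = 26 Hz.
136 Hz mod fs = 32 Hz.
32 Hz > fs/2 = 26 Hz, folds to fs − 32 Hz = 20 Hz.
76 Hz mod fs = 24 Hz.
24 Hz ≤ fs/2 = 26 Hz, appears at 24 Hz.
176 Hz mod fs = 20 Hz.
20 Hz ≤ fs/2 = 26 Hz, appears at 20 Hz.
60 Hz mod fs = 8 Hz.
8 Hz ≤ fs/2 = 26 Hz, appears at 8 Hz.
136 Hz and 176 Hz both map to 20 Hz.

136 Hz, 176 Hz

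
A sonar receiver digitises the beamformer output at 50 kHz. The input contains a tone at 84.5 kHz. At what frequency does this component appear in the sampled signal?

84.5 kHz mod fs = 34.5 kHz.
34.5 kHz > fs/2 = 25 kHz, folds to fs − 34.5 kHz = 15.5 kHz.

15.5 kHz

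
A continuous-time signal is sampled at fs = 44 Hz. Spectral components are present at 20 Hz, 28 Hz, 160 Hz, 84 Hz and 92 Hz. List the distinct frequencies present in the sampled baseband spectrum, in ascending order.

fs/2 = 22 Hz.
20 Hz ≤ fs/2 = 22 Hz, passes unchanged.
28 Hz > fs/2 = 22 Hz, folds to fs − 28 Hz = 16 Hz.
160 Hz mod fs = 28 Hz.
28 Hz > fs/2 = 22 Hz, folds to fs − 28 Hz = 16 Hz.
84 Hz mod fs = 40 Hz.
40 Hz > fs/2 = 22 Hz, folds to fs − 40 Hz = 4 Hz.
92 Hz mod fs = 4 Hz.
4 Hz ≤ fs/2 = 22 Hz, appears at 4 Hz.
Distinct values: {4 Hz, 16 Hz, 20 Hz}.

4 Hz, 16 Hz, 20 Hz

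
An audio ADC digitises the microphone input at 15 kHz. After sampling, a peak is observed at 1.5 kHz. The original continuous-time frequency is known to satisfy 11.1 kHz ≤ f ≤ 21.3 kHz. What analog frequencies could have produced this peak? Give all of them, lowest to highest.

Frequencies that alias to 1.5 kHz are k·fs ± 1.5 kHz for integer k ≥ 0.
k=0: 1.5 kHz.
k=1: 13.5 kHz, 16.5 kHz.
k=2: 28.5 kHz, 31.5 kHz.
Within [11.1 kHz, 21.3 kHz]: 13.5 kHz, 16.5 kHz.

13.5 kHz, 16.5 kHz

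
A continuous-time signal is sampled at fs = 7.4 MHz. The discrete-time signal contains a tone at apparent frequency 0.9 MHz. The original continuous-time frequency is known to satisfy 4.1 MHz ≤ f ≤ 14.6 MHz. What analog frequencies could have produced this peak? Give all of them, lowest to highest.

6.5 MHz, 8.3 MHz, 13.9 MHz

Frequencies that alias to 0.9 MHz are k·fs ± 0.9 MHz for integer k ≥ 0.
k=0: 0.9 MHz.
k=1: 6.5 MHz, 8.3 MHz.
k=2: 13.9 MHz, 15.7 MHz.
k=3: 21.3 MHz, 23.1 MHz.
Within [4.1 MHz, 14.6 MHz]: 6.5 MHz, 8.3 MHz, 13.9 MHz.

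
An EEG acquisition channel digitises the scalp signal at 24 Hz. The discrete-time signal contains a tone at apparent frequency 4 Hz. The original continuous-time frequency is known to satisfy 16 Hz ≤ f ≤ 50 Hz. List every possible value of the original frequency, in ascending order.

20 Hz, 28 Hz, 44 Hz

Frequencies that alias to 4 Hz are k·fs ± 4 Hz for integer k ≥ 0.
k=0: 4 Hz.
k=1: 20 Hz, 28 Hz.
k=2: 44 Hz, 52 Hz.
k=3: 68 Hz, 76 Hz.
Within [16 Hz, 50 Hz]: 20 Hz, 28 Hz, 44 Hz.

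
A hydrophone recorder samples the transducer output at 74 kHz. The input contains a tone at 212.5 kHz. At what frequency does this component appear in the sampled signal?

212.5 kHz mod fs = 64.5 kHz.
64.5 kHz > fs/2 = 37 kHz, folds to fs − 64.5 kHz = 9.5 kHz.

9.5 kHz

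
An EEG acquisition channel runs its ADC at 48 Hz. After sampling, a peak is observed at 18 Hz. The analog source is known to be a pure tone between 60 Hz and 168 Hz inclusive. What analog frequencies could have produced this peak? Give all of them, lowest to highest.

66 Hz, 78 Hz, 114 Hz, 126 Hz, 162 Hz

Frequencies that alias to 18 Hz are k·fs ± 18 Hz for integer k ≥ 0.
k=0: 18 Hz.
k=1: 30 Hz, 66 Hz.
k=2: 78 Hz, 114 Hz.
k=3: 126 Hz, 162 Hz.
k=4: 174 Hz, 210 Hz.
Within [60 Hz, 168 Hz]: 66 Hz, 78 Hz, 114 Hz, 126 Hz, 162 Hz.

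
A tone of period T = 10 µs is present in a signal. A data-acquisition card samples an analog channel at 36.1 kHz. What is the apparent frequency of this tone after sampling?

T = 10 µs → f = 1/T = 100 kHz.
100 kHz mod fs = 27.8 kHz.
27.8 kHz > fs/2 = 18.05 kHz, folds to fs − 27.8 kHz = 8.3 kHz.

8.3 kHz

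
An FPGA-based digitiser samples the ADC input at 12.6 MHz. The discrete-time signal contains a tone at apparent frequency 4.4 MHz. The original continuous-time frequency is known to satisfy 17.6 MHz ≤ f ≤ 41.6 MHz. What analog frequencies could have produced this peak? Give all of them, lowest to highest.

Frequencies that alias to 4.4 MHz are k·fs ± 4.4 MHz for integer k ≥ 0.
k=0: 4.4 MHz.
k=1: 8.2 MHz, 17 MHz.
k=2: 20.8 MHz, 29.6 MHz.
k=3: 33.4 MHz, 42.2 MHz.
k=4: 46 MHz, 54.8 MHz.
Within [17.6 MHz, 41.6 MHz]: 20.8 MHz, 29.6 MHz, 33.4 MHz.

20.8 MHz, 29.6 MHz, 33.4 MHz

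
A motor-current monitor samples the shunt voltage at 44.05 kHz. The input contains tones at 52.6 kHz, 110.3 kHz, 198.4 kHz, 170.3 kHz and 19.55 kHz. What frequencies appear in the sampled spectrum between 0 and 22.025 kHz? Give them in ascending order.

fs/2 = 22.025 kHz.
52.6 kHz mod fs = 8.55 kHz.
8.55 kHz ≤ fs/2 = 22.025 kHz, appears at 8.55 kHz.
110.3 kHz mod fs = 22.2 kHz.
22.2 kHz > fs/2 = 22.025 kHz, folds to fs − 22.2 kHz = 21.85 kHz.
198.4 kHz mod fs = 22.2 kHz.
22.2 kHz > fs/2 = 22.025 kHz, folds to fs − 22.2 kHz = 21.85 kHz.
170.3 kHz mod fs = 38.15 kHz.
38.15 kHz > fs/2 = 22.025 kHz, folds to fs − 38.15 kHz = 5.9 kHz.
19.55 kHz ≤ fs/2 = 22.025 kHz, passes unchanged.
Distinct values: {5.9 kHz, 8.55 kHz, 19.55 kHz, 21.85 kHz}.

5.9 kHz, 8.55 kHz, 19.55 kHz, 21.85 kHz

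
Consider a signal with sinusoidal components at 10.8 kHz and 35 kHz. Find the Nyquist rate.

Highest-frequency component: 35 kHz.
Nyquist rate = 2 × 35 kHz = 70 kHz.

70 kHz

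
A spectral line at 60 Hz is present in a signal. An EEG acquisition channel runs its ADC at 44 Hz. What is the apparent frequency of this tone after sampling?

16 Hz

60 Hz mod fs = 16 Hz.
16 Hz ≤ fs/2 = 22 Hz, appears at 16 Hz.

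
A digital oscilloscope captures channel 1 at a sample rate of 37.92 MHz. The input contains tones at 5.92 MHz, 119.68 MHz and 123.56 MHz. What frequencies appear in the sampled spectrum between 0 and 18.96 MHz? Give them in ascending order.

fs/2 = 18.96 MHz.
5.92 MHz ≤ fs/2 = 18.96 MHz, passes unchanged.
119.68 MHz mod fs = 5.92 MHz.
5.92 MHz ≤ fs/2 = 18.96 MHz, appears at 5.92 MHz.
123.56 MHz mod fs = 9.8 MHz.
9.8 MHz ≤ fs/2 = 18.96 MHz, appears at 9.8 MHz.
Distinct values: {5.92 MHz, 9.8 MHz}.

5.92 MHz, 9.8 MHz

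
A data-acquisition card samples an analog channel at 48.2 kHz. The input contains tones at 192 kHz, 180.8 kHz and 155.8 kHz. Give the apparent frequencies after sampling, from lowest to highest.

fs/2 = 24.1 kHz.
192 kHz mod fs = 47.4 kHz.
47.4 kHz > fs/2 = 24.1 kHz, folds to fs − 47.4 kHz = 0.8 kHz.
180.8 kHz mod fs = 36.2 kHz.
36.2 kHz > fs/2 = 24.1 kHz, folds to fs − 36.2 kHz = 12 kHz.
155.8 kHz mod fs = 11.2 kHz.
11.2 kHz ≤ fs/2 = 24.1 kHz, appears at 11.2 kHz.
Distinct values: {0.8 kHz, 11.2 kHz, 12 kHz}.

0.8 kHz, 11.2 kHz, 12 kHz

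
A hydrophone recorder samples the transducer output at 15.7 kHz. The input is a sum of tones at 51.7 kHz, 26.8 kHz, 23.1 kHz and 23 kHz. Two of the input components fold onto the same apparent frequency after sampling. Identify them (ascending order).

fs/2 = 7.85 kHz.
51.7 kHz mod fs = 4.6 kHz.
4.6 kHz ≤ fs/2 = 7.85 kHz, appears at 4.6 kHz.
26.8 kHz mod fs = 11.1 kHz.
11.1 kHz > fs/2 = 7.85 kHz, folds to fs − 11.1 kHz = 4.6 kHz.
23.1 kHz mod fs = 7.4 kHz.
7.4 kHz ≤ fs/2 = 7.85 kHz, appears at 7.4 kHz.
23 kHz mod fs = 7.3 kHz.
7.3 kHz ≤ fs/2 = 7.85 kHz, appears at 7.3 kHz.
26.8 kHz and 51.7 kHz both map to 4.6 kHz.

26.8 kHz, 51.7 kHz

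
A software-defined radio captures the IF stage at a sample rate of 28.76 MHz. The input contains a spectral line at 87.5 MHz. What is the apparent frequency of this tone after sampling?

87.5 MHz mod fs = 1.22 MHz.
1.22 MHz ≤ fs/2 = 14.38 MHz, appears at 1.22 MHz.

1.22 MHz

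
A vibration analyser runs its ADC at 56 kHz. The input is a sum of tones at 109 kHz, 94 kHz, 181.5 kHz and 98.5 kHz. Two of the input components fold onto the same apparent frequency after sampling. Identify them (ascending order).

98.5 kHz, 181.5 kHz

fs/2 = 28 kHz.
109 kHz mod fs = 53 kHz.
53 kHz > fs/2 = 28 kHz, folds to fs − 53 kHz = 3 kHz.
94 kHz mod fs = 38 kHz.
38 kHz > fs/2 = 28 kHz, folds to fs − 38 kHz = 18 kHz.
181.5 kHz mod fs = 13.5 kHz.
13.5 kHz ≤ fs/2 = 28 kHz, appears at 13.5 kHz.
98.5 kHz mod fs = 42.5 kHz.
42.5 kHz > fs/2 = 28 kHz, folds to fs − 42.5 kHz = 13.5 kHz.
98.5 kHz and 181.5 kHz both map to 13.5 kHz.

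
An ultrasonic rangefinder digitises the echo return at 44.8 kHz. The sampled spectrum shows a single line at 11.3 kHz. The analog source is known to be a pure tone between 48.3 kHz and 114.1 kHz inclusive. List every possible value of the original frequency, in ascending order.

Frequencies that alias to 11.3 kHz are k·fs ± 11.3 kHz for integer k ≥ 0.
k=0: 11.3 kHz.
k=1: 33.5 kHz, 56.1 kHz.
k=2: 78.3 kHz, 100.9 kHz.
k=3: 123.1 kHz, 145.7 kHz.
Within [48.3 kHz, 114.1 kHz]: 56.1 kHz, 78.3 kHz, 100.9 kHz.

56.1 kHz, 78.3 kHz, 100.9 kHz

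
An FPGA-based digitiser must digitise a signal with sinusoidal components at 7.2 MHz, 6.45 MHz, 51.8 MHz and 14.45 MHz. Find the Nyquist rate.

103.6 MHz

Highest-frequency component: 51.8 MHz.
Nyquist rate = 2 × 51.8 MHz = 103.6 MHz.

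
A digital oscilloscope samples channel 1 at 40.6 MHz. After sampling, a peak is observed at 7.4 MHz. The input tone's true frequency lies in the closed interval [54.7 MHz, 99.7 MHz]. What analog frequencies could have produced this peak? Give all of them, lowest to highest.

73.8 MHz, 88.6 MHz

Frequencies that alias to 7.4 MHz are k·fs ± 7.4 MHz for integer k ≥ 0.
k=0: 7.4 MHz.
k=1: 33.2 MHz, 48 MHz.
k=2: 73.8 MHz, 88.6 MHz.
k=3: 114.4 MHz, 129.2 MHz.
Within [54.7 MHz, 99.7 MHz]: 73.8 MHz, 88.6 MHz.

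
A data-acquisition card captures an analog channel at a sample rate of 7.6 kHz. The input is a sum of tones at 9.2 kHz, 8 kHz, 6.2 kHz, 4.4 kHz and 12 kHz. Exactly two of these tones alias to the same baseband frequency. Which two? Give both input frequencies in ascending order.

fs/2 = 3.8 kHz.
9.2 kHz mod fs = 1.6 kHz.
1.6 kHz ≤ fs/2 = 3.8 kHz, appears at 1.6 kHz.
8 kHz mod fs = 0.4 kHz.
0.4 kHz ≤ fs/2 = 3.8 kHz, appears at 0.4 kHz.
6.2 kHz > fs/2 = 3.8 kHz, folds to fs − 6.2 kHz = 1.4 kHz.
4.4 kHz > fs/2 = 3.8 kHz, folds to fs − 4.4 kHz = 3.2 kHz.
12 kHz mod fs = 4.4 kHz.
4.4 kHz > fs/2 = 3.8 kHz, folds to fs − 4.4 kHz = 3.2 kHz.
4.4 kHz and 12 kHz both map to 3.2 kHz.

4.4 kHz, 12 kHz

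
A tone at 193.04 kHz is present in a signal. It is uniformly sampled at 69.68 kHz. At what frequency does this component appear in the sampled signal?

16 kHz

193.04 kHz mod fs = 53.68 kHz.
53.68 kHz > fs/2 = 34.84 kHz, folds to fs − 53.68 kHz = 16 kHz.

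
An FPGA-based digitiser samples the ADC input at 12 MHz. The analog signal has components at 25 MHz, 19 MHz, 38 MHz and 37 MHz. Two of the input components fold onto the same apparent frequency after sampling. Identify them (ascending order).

25 MHz, 37 MHz

fs/2 = 6 MHz.
25 MHz mod fs = 1 MHz.
1 MHz ≤ fs/2 = 6 MHz, appears at 1 MHz.
19 MHz mod fs = 7 MHz.
7 MHz > fs/2 = 6 MHz, folds to fs − 7 MHz = 5 MHz.
38 MHz mod fs = 2 MHz.
2 MHz ≤ fs/2 = 6 MHz, appears at 2 MHz.
37 MHz mod fs = 1 MHz.
1 MHz ≤ fs/2 = 6 MHz, appears at 1 MHz.
25 MHz and 37 MHz both map to 1 MHz.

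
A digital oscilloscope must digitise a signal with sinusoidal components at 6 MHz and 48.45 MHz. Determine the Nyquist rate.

96.9 MHz

Highest-frequency component: 48.45 MHz.
Nyquist rate = 2 × 48.45 MHz = 96.9 MHz.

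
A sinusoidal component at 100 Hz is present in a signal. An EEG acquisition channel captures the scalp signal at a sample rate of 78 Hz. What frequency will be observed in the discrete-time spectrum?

22 Hz

100 Hz mod fs = 22 Hz.
22 Hz ≤ fs/2 = 39 Hz, appears at 22 Hz.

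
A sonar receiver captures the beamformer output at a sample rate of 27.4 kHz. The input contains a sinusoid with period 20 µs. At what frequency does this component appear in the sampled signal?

4.8 kHz

T = 20 µs → f = 1/T = 50 kHz.
50 kHz mod fs = 22.6 kHz.
22.6 kHz > fs/2 = 13.7 kHz, folds to fs − 22.6 kHz = 4.8 kHz.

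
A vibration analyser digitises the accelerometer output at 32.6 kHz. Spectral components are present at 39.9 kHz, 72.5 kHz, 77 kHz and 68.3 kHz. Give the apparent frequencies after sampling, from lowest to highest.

3.1 kHz, 7.3 kHz, 11.8 kHz

fs/2 = 16.3 kHz.
39.9 kHz mod fs = 7.3 kHz.
7.3 kHz ≤ fs/2 = 16.3 kHz, appears at 7.3 kHz.
72.5 kHz mod fs = 7.3 kHz.
7.3 kHz ≤ fs/2 = 16.3 kHz, appears at 7.3 kHz.
77 kHz mod fs = 11.8 kHz.
11.8 kHz ≤ fs/2 = 16.3 kHz, appears at 11.8 kHz.
68.3 kHz mod fs = 3.1 kHz.
3.1 kHz ≤ fs/2 = 16.3 kHz, appears at 3.1 kHz.
Distinct values: {3.1 kHz, 7.3 kHz, 11.8 kHz}.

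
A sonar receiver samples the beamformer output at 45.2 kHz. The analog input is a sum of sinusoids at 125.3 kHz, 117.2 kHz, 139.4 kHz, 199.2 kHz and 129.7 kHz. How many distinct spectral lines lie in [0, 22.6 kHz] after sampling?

4

fs/2 = 22.6 kHz.
125.3 kHz mod fs = 34.9 kHz.
34.9 kHz > fs/2 = 22.6 kHz, folds to fs − 34.9 kHz = 10.3 kHz.
117.2 kHz mod fs = 26.8 kHz.
26.8 kHz > fs/2 = 22.6 kHz, folds to fs − 26.8 kHz = 18.4 kHz.
139.4 kHz mod fs = 3.8 kHz.
3.8 kHz ≤ fs/2 = 22.6 kHz, appears at 3.8 kHz.
199.2 kHz mod fs = 18.4 kHz.
18.4 kHz ≤ fs/2 = 22.6 kHz, appears at 18.4 kHz.
129.7 kHz mod fs = 39.3 kHz.
39.3 kHz > fs/2 = 22.6 kHz, folds to fs − 39.3 kHz = 5.9 kHz.
Distinct values: {3.8 kHz, 5.9 kHz, 10.3 kHz, 18.4 kHz} → 4.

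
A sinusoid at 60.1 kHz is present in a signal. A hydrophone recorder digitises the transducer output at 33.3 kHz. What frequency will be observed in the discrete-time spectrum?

6.5 kHz

60.1 kHz mod fs = 26.8 kHz.
26.8 kHz > fs/2 = 16.65 kHz, folds to fs − 26.8 kHz = 6.5 kHz.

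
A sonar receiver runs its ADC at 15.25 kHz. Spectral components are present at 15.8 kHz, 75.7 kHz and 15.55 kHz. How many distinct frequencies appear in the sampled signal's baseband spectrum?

fs/2 = 7.625 kHz.
15.8 kHz mod fs = 0.55 kHz.
0.55 kHz ≤ fs/2 = 7.625 kHz, appears at 0.55 kHz.
75.7 kHz mod fs = 14.7 kHz.
14.7 kHz > fs/2 = 7.625 kHz, folds to fs − 14.7 kHz = 0.55 kHz.
15.55 kHz mod fs = 0.3 kHz.
0.3 kHz ≤ fs/2 = 7.625 kHz, appears at 0.3 kHz.
Distinct values: {0.3 kHz, 0.55 kHz} → 2.

2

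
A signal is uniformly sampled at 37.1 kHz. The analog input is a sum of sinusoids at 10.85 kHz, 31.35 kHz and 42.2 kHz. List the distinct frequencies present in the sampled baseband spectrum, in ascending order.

fs/2 = 18.55 kHz.
10.85 kHz ≤ fs/2 = 18.55 kHz, passes unchanged.
31.35 kHz > fs/2 = 18.55 kHz, folds to fs − 31.35 kHz = 5.75 kHz.
42.2 kHz mod fs = 5.1 kHz.
5.1 kHz ≤ fs/2 = 18.55 kHz, appears at 5.1 kHz.
Distinct values: {5.1 kHz, 5.75 kHz, 10.85 kHz}.

5.1 kHz, 5.75 kHz, 10.85 kHz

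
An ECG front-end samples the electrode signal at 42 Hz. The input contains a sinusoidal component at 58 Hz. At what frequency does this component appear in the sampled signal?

58 Hz mod fs = 16 Hz.
16 Hz ≤ fs/2 = 21 Hz, appears at 16 Hz.

16 Hz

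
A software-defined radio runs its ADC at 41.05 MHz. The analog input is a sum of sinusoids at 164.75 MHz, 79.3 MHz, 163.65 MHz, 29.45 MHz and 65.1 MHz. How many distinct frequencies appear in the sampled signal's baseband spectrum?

4

fs/2 = 20.525 MHz.
164.75 MHz mod fs = 0.55 MHz.
0.55 MHz ≤ fs/2 = 20.525 MHz, appears at 0.55 MHz.
79.3 MHz mod fs = 38.25 MHz.
38.25 MHz > fs/2 = 20.525 MHz, folds to fs − 38.25 MHz = 2.8 MHz.
163.65 MHz mod fs = 40.5 MHz.
40.5 MHz > fs/2 = 20.525 MHz, folds to fs − 40.5 MHz = 0.55 MHz.
29.45 MHz > fs/2 = 20.525 MHz, folds to fs − 29.45 MHz = 11.6 MHz.
65.1 MHz mod fs = 24.05 MHz.
24.05 MHz > fs/2 = 20.525 MHz, folds to fs − 24.05 MHz = 17 MHz.
Distinct values: {0.55 MHz, 2.8 MHz, 11.6 MHz, 17 MHz} → 4.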